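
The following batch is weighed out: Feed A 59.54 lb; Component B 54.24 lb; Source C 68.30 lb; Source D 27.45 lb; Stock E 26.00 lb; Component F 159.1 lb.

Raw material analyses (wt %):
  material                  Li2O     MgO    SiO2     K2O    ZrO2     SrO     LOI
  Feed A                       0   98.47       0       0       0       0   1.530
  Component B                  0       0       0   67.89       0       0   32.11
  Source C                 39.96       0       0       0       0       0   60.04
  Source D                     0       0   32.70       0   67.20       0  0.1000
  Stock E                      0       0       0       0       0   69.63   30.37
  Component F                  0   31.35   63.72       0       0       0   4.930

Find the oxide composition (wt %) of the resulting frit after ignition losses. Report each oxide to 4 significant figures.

Glass mass = 319.5 lb (batch 394.6 − LOI 75.10).
Composition: Li2O 8.542%, MgO 33.96%, SiO2 34.54%, K2O 11.52%, ZrO2 5.773%, SrO 5.666%

Mid-chain values are printed rounded to 4 significant figures. The whole derivation runs at exact precision through every step; every reported result takes just one rounding. All derived quantities, including the six compositions, the totals, the yield, LOI, net glass mass, are rebuilt using the weight values on 319.5 lb of glass at exact precision, precisely as stated by the problem or the answer.
What the batch supplies per oxide:
  Li2O: 68.30·0.3996 = 27.29 lb
  MgO: 59.54·0.9847 + 159.1·0.3135 = 108.5 lb
  SiO2: 27.45·0.3270 + 159.1·0.6372 = 110.4 lb
  K2O: 54.24·0.6789 = 36.82 lb
  ZrO2: 27.45·0.6720 = 18.45 lb
  SrO: 26.00·0.6963 = 18.10 lb
LOI: 59.54·0.01530 + 54.24·0.3211 + 68.30·0.6004 + 27.45·0.001000 + 26.00·0.3037 + 159.1·0.04930 = 75.10 lb
batch − LOI leaves glass = 394.6 − 75.10 = 319.5 lb (= Σ oxide masses)
wt %: oxide over glass, times 100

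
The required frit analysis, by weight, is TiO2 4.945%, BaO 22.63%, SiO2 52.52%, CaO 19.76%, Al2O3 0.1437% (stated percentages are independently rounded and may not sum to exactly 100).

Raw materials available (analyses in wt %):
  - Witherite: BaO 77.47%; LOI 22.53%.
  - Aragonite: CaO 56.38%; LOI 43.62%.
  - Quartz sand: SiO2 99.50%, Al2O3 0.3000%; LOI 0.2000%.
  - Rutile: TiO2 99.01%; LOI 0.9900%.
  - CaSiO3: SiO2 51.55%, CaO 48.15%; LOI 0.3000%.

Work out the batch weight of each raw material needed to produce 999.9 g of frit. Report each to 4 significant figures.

Intermediates are shown, with 4-significant-digit rounding, on the page; full precision is held at each step — exactly one rounding is applied to every reported number. All derived quantities (the yield, ignition loss, net glass mass, five oxide percentages, the totals) are re-derived from the weighed amounts per 999.9 g of glass at full float precision, as set out in question or answer.
Target oxide masses per 999.9 g frit:
  TiO2: 4.945% × 999.9 = 49.45 g
  BaO: 22.63% × 999.9 = 226.3 g
  SiO2: 52.52% × 999.9 = 525.1 g
  CaO: 19.76% × 999.9 = 197.6 g
  Al2O3: 0.1437% × 999.9 = 1.437 g
A balance pass over the oxides, with the batch weights as given, under the basis named above (sum by sum, the targets are met modulo rounding of the values):
  TiO2: 49.94·0.9901 = 49.45 g (target 49.45 g)
  BaO: 292.1·0.7747 = 226.3 g (target 226.3 g)
  SiO2: 479.0·0.9950 + 94.26·0.5155 = 525.2 g (target 525.1 g)
  CaO: 269.9·0.5638 + 94.26·0.4815 = 197.6 g (target 197.6 g)
  Al2O3: 479.0·0.003000 = 1.437 g (target 1.437 g)
Glass-mass bookkeeping: Σ batch − LOI loss = 999.9 g (the Σ of target masses is 999.9 g; the stated basis being 999.9 g — a pure rounding effect).
Batch grand total — Σ batch = 1185 g; ignition loss, Σ(batch × LOI) = 185.3 g; yield, glass over the total, = 84.37%.

Batch per 999.9 g frit:
  Witherite: 292.1 g
  Aragonite: 269.9 g
  Quartz sand: 479.0 g
  Rutile: 49.94 g
  CaSiO3: 94.26 g
Total batch = 1185 g; LOI loss = 185.3 g; yield = 84.37%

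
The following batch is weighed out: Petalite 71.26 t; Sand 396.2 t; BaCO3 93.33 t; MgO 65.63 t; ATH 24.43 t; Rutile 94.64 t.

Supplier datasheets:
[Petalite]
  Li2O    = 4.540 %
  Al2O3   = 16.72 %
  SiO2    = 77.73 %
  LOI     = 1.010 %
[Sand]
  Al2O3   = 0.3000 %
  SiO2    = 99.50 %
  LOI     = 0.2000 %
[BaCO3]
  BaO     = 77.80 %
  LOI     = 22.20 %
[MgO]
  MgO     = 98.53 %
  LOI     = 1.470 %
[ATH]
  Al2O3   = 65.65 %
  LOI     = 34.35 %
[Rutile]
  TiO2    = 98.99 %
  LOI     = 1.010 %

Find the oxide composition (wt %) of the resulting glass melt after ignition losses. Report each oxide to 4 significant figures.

Each numeric step maintains exact precision throughout; the intermediate values are printed, with 4-significant-digit rounding, in the printout. Exactly one rounding goes into each reported value; the derived quantities, which include the yield, glass mass, the totals, the six compositions, LOI, are recomputed in full precision, as written in the question or the answer, from the batch weights on 712.9 t of glass.
Delivered oxide masses:
  Li2O: 71.26·0.04540 = 3.235 t
  TiO2: 94.64·0.9899 = 93.68 t
  MgO: 65.63·0.9853 = 64.67 t
  BaO: 93.33·0.7780 = 72.61 t
  Al2O3: 71.26·0.1672 + 396.2·0.003000 + 24.43·0.6565 = 29.14 t
  SiO2: 71.26·0.7773 + 396.2·0.9950 = 449.6 t
LOI: 71.26·0.01010 + 396.2·0.002000 + 93.33·0.2220 + 65.63·0.01470 + 24.43·0.3435 + 94.64·0.01010 = 32.54 t
batch − LOI leaves glass = 745.5 − 32.54 = 712.9 t (the oxide masses sum to this)
percent share: oxide ÷ glass, ×100

Glass mass = 712.9 t (batch 745.5 − LOI 32.54).
Composition: Li2O 0.4538%, TiO2 13.14%, MgO 9.070%, BaO 10.18%, Al2O3 4.087%, SiO2 63.06%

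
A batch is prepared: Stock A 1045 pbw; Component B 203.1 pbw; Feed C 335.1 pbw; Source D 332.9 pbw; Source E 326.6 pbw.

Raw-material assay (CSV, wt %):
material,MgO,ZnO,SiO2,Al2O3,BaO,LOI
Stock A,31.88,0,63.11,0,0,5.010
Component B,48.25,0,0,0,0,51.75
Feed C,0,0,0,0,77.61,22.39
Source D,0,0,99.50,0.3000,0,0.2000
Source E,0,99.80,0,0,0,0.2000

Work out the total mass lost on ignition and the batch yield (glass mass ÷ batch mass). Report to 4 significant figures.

The whole derivation carries full float precision through every step; intermediates are shown rounded off to 4 significant digits on the page. Each reported number takes just one rounding — all derived quantities (the five compositions, yield, LOI, net glass mass, totals) are computed in full precision using the weight values at 2009 pbw of glass as given in the problem or the answer.
Per-material ignition loss:
  Stock A: 1045 × 0.05010 = 52.35 pbw
  Component B: 203.1 × 0.5175 = 105.1 pbw
  Feed C: 335.1 × 0.2239 = 75.03 pbw
  Source D: 332.9 × 0.002000 = 0.6658 pbw
  Source E: 326.6 × 0.002000 = 0.6532 pbw
Total LOI = 233.8 pbw
Glass = batch − LOI = 2243 − 233.8 = 2009 pbw

LOI loss = 233.8 pbw; glass = 2009 pbw; yield = 89.57%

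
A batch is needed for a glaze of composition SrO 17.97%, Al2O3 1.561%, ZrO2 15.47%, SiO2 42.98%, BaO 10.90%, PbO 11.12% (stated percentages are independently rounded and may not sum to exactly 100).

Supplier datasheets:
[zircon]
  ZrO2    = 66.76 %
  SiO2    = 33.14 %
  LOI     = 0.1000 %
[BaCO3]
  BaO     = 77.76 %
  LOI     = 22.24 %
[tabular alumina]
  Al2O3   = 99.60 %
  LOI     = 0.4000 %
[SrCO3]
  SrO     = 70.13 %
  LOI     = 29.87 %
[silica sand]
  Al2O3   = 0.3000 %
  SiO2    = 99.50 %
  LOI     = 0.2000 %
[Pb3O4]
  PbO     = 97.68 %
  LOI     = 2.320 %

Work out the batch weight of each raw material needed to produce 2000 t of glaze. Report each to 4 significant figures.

Working values are displayed (rounded to 4 significant figures) across the worked steps; every computation carries exact precision in all steps — each reported number takes just one rounding. Derived quantities, which include the yield, totals, six oxide percentages, net glass mass, LOI, are computed in full float precision, as given in the problem or answer text, using the weight values on 2000 t of glass.
Per-oxide target masses for 2000 t glaze:
  SrO: 17.97% × 2000 = 359.4 t
  Al2O3: 1.561% × 2000 = 31.22 t
  ZrO2: 15.47% × 2000 = 309.4 t
  SiO2: 42.98% × 2000 = 859.6 t
  BaO: 10.90% × 2000 = 218.0 t
  PbO: 11.12% × 2000 = 222.4 t
A balance pass over the oxides, per the reported batch figures, against the basis in use (sums match the target masses exact up to rounding of places):
  SrO: 512.5·0.7013 = 359.4 t (target 359.4 t)
  Al2O3: 29.21·0.9960 + 709.6·0.003000 = 31.22 t (target 31.22 t)
  ZrO2: 463.5·0.6676 = 309.4 t (target 309.4 t)
  SiO2: 463.5·0.3314 + 709.6·0.9950 = 859.7 t (target 859.6 t)
  BaO: 280.3·0.7776 = 218.0 t (target 218.0 t)
  PbO: 227.7·0.9768 = 222.4 t (target 222.4 t)
Glass-mass bookkeeping: batch total minus LOI = 2000 t (oxide target masses add up to 2000 t; stated basis 2000 t — a pure rounding effect).
Summing the batch: Σ batch = 2223 t; loss to ignition Σ batch·LOI = 222.7 t; yield = glass ÷ total batch = 89.98%.

Batch per 2000 t glaze:
  zircon: 463.5 t
  BaCO3: 280.3 t
  tabular alumina: 29.21 t
  SrCO3: 512.5 t
  silica sand: 709.6 t
  Pb3O4: 227.7 t
Total batch = 2223 t; LOI loss = 222.7 t; yield = 89.98%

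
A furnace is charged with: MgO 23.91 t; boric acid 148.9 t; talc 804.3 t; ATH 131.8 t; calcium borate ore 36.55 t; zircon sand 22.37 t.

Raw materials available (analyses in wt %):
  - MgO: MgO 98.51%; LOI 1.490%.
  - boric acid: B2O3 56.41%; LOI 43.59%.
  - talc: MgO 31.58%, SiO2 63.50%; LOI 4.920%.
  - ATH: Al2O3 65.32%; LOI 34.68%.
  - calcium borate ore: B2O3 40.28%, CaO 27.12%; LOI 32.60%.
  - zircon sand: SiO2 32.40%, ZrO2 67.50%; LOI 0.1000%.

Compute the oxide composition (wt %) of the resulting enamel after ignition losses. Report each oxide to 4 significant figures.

Glass mass = 1005 t (batch 1168 − LOI 162.5).
Composition: B2O3 9.819%, Al2O3 8.563%, MgO 27.61%, CaO 0.9860%, SiO2 51.52%, ZrO2 1.502%

Intermediates are displayed with 4-significant-figure rounding in the working. All arithmetic runs at full precision all the way through; exactly one rounding lands on every reported number. Derived quantities are computed at exact precision (LOI, the six compositions, totals, yield, net glass mass) from the batch weights per 1005 t of glass as quoted within the question or the answer.
Per-oxide mass from batch:
  B2O3: 148.9·0.5641 + 36.55·0.4028 = 98.72 t
  Al2O3: 131.8·0.6532 = 86.09 t
  MgO: 23.91·0.9851 + 804.3·0.3158 = 277.6 t
  CaO: 36.55·0.2712 = 9.912 t
  SiO2: 804.3·0.6350 + 22.37·0.3240 = 518.0 t
  ZrO2: 22.37·0.6750 = 15.10 t
LOI: 23.91·0.01490 + 148.9·0.4359 + 804.3·0.04920 + 131.8·0.3468 + 36.55·0.3260 + 22.37·0.001000 = 162.5 t
Glass = total batch minus LOI = 1168 − 162.5 = 1005 t (the oxide masses sum to this)
percent share: oxide ÷ glass, ×100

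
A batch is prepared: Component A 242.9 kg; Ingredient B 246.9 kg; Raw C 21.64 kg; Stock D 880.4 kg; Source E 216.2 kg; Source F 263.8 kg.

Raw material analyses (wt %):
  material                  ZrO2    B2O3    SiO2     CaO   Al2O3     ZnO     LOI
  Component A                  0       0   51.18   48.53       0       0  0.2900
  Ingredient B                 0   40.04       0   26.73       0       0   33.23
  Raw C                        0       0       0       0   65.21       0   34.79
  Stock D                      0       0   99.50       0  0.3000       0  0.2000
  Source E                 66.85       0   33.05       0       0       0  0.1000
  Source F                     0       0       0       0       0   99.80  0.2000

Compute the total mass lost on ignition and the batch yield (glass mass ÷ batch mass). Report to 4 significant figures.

Each numeric step maintains full float precision at all times — values along the way are shown, rounded to four significant digits, when written out. Exactly one rounding goes into every reported value. Derived quantities, which include ignition loss, yield, net glass mass, the totals, the six compositions, are recomputed in exact precision, exactly as shown in the problem or answer text, from the weighed amounts at 1779 kg of glass.
Ignition loss by material:
  Component A: 242.9 × 0.002900 = 0.7044 kg
  Ingredient B: 246.9 × 0.3323 = 82.04 kg
  Raw C: 21.64 × 0.3479 = 7.529 kg
  Stock D: 880.4 × 0.002000 = 1.761 kg
  Source E: 216.2 × 0.001000 = 0.2162 kg
  Source F: 263.8 × 0.002000 = 0.5276 kg
Total LOI = 92.78 kg
Glass = batch − LOI = 1872 − 92.78 = 1779 kg

LOI loss = 92.78 kg; glass = 1779 kg; yield = 95.04%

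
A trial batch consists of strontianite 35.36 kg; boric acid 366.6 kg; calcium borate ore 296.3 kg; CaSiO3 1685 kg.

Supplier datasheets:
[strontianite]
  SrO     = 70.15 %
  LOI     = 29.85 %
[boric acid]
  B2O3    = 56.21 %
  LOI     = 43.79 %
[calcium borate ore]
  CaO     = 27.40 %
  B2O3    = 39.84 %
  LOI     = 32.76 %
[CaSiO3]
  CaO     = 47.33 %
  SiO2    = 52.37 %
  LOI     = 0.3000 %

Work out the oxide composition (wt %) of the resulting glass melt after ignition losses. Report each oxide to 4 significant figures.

All internal work carries exact precision at every stage; intermediates are shown, rounded to 4 significant figures, within the worked lines. Exactly one rounding is applied to every reported result. All derived quantities (the yield, the totals, net glass mass, ignition loss, the four compositions) are recomputed from the batch weights at 2110 kg of glass in exact precision exactly as shown in question or answer.
Mass of each oxide from the mix:
  SrO: 35.36·0.7015 = 24.81 kg
  CaO: 296.3·0.2740 + 1685·0.4733 = 878.7 kg
  B2O3: 366.6·0.5621 + 296.3·0.3984 = 324.1 kg
  SiO2: 1685·0.5237 = 882.4 kg
LOI: 35.36·0.2985 + 366.6·0.4379 + 296.3·0.3276 + 1685·0.003000 = 273.2 kg
The glass mass, total less LOI, = 2383 − 273.2 = 2110 kg (= Σ oxide masses)
each oxide over glass, ×100, is wt %

Glass mass = 2110 kg (batch 2383 − LOI 273.2).
Composition: SrO 1.176%, CaO 41.64%, B2O3 15.36%, SiO2 41.82%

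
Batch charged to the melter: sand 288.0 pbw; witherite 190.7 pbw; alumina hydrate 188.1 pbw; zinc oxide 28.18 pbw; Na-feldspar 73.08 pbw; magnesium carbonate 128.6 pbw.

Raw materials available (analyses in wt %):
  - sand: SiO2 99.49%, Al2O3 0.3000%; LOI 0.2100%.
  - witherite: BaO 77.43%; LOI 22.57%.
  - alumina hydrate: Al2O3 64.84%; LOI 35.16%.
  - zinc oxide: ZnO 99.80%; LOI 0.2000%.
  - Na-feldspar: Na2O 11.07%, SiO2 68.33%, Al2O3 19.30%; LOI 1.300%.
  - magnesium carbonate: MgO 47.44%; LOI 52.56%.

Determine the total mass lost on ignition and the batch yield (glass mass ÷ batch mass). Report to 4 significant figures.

LOI loss = 178.4 pbw; glass = 718.3 pbw; yield = 80.11%

In-progress results are displayed, rounded to 4 significant digits, alongside each step; each numeric step carries full float precision through the solve — exactly one rounding lands on each reported result. All derived quantities (the totals, glass mass, the yield, LOI, the six compositions) are computed starting from the weights at 718.3 pbw of glass at full precision as given in the problem or the answer.
Each material's LOI contribution:
  sand: 288.0 × 0.002100 = 0.6048 pbw
  witherite: 190.7 × 0.2257 = 43.04 pbw
  alumina hydrate: 188.1 × 0.3516 = 66.14 pbw
  zinc oxide: 28.18 × 0.002000 = 0.05636 pbw
  Na-feldspar: 73.08 × 0.01300 = 0.9500 pbw
  magnesium carbonate: 128.6 × 0.5256 = 67.59 pbw
Total LOI = 178.4 pbw
Glass = batch − LOI = 896.7 − 178.4 = 718.3 pbw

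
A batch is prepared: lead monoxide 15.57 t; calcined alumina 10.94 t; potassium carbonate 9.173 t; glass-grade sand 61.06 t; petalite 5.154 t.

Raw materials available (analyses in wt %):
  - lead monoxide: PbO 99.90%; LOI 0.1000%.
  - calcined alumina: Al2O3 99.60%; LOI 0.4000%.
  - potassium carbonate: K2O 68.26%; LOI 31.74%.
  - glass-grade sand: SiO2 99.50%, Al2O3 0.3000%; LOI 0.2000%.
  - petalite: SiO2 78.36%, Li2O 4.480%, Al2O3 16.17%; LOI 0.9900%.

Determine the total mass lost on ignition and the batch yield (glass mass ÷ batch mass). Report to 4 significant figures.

The whole derivation keeps full float precision at each step; the intermediate values are printed, rounded to 4 significant figures, alongside each step. Every reported value is rounded exactly once; all derived quantities, including the totals, ignition loss, five oxide percentages, yield, glass mass, are carried from the batch weights at 98.75 t of glass in full precision as quoted within the problem or the answer.
Material-by-material LOI:
  lead monoxide: 15.57 × 0.001000 = 0.01557 t
  calcined alumina: 10.94 × 0.004000 = 0.04376 t
  potassium carbonate: 9.173 × 0.3174 = 2.912 t
  glass-grade sand: 61.06 × 0.002000 = 0.1221 t
  petalite: 5.154 × 0.009900 = 0.05102 t
Total LOI = 3.144 t
Glass = batch − LOI = 101.9 − 3.144 = 98.75 t

LOI loss = 3.144 t; glass = 98.75 t; yield = 96.91%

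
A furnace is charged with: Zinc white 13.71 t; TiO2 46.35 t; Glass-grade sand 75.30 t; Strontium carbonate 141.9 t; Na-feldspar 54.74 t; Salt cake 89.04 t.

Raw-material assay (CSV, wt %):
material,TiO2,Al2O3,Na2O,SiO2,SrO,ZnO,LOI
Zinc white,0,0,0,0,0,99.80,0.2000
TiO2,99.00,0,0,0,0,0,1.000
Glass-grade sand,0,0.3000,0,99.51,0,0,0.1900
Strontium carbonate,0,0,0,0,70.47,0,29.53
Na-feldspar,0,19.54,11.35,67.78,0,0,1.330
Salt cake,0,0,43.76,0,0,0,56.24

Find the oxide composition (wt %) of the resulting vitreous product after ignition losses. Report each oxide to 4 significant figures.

Every computation holds full precision in every operation — the intermediate values are shown (rounded to 4 significant figures) when written out. Every reported figure is rounded a single time — derived quantities (the totals, glass mass, the six compositions, LOI, the yield) are computed from the batch weights at 327.7 t of glass in full float precision as written in the problem or answer text.
Oxide-by-oxide delivered mass:
  TiO2: 46.35·0.9900 = 45.89 t
  Al2O3: 75.30·0.003000 + 54.74·0.1954 = 10.92 t
  Na2O: 54.74·0.1135 + 89.04·0.4376 = 45.18 t
  SiO2: 75.30·0.9951 + 54.74·0.6778 = 112.0 t
  SrO: 141.9·0.7047 = 100.0 t
  ZnO: 13.71·0.9980 = 13.68 t
LOI: 13.71·0.002000 + 46.35·0.01000 + 75.30·0.001900 + 141.9·0.2953 + 54.74·0.01330 + 89.04·0.5624 = 93.34 t
Resulting glass, batch − LOI: 421.0 − 93.34 = 327.7 t (the oxide masses sum to this)
percent share: oxide ÷ glass, ×100

Glass mass = 327.7 t (batch 421.0 − LOI 93.34).
Composition: TiO2 14.00%, Al2O3 3.333%, Na2O 13.79%, SiO2 34.19%, SrO 30.51%, ZnO 4.175%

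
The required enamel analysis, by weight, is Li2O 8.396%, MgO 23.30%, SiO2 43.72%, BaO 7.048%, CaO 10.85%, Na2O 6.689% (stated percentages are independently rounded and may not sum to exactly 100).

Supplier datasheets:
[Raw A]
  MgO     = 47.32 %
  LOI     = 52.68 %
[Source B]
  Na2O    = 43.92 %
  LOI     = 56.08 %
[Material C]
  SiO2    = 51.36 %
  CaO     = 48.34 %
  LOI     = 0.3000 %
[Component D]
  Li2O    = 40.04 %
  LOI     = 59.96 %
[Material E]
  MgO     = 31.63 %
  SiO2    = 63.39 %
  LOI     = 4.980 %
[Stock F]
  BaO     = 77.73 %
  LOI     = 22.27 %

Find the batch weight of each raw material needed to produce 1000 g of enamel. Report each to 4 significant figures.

Intermediates are printed, rounded to four significant digits, within the worked lines. All arithmetic runs at full float precision from start to finish; every reported value takes a single rounding; all derived quantities are carried at exact precision (the totals, glass mass, six oxide percentages, LOI, yield) using the weight values for 1000 g of glass as set out in question or answer.
Oxide-by-oxide targets in 1000 g enamel:
  Li2O: 8.396% × 1000 = 83.96 g
  MgO: 23.30% × 1000 = 233.0 g
  SiO2: 43.72% × 1000 = 437.2 g
  BaO: 7.048% × 1000 = 70.48 g
  CaO: 10.85% × 1000 = 108.5 g
  Na2O: 6.689% × 1000 = 66.89 g
Balance tally, oxide-wise, using the reported weights, for the quoted basis mass (sum by sum, the targets are met net of answer rounding effects):
  Li2O: 209.7·0.4004 = 83.96 g (target 83.96 g)
  MgO: 152.9·0.4732 + 507.8·0.3163 = 233.0 g (target 233.0 g)
  SiO2: 224.5·0.5136 + 507.8·0.6339 = 437.2 g (target 437.2 g)
  BaO: 90.67·0.7773 = 70.48 g (target 70.48 g)
  CaO: 224.5·0.4834 = 108.5 g (target 108.5 g)
  Na2O: 152.3·0.4392 = 66.89 g (target 66.89 g)
Consistency of the glass mass: batch total minus LOI = 1000 g (the targets, summed, come to 1000 g; basis as stated: 1000 g — a pure rounding effect).
Total batch = Σ batch = 1338 g; LOI loss = Σ batch·LOI = 337.8 g; yield, glass over the total, = 74.75%.

Batch per 1000 g enamel:
  Raw A: 152.9 g
  Source B: 152.3 g
  Material C: 224.5 g
  Component D: 209.7 g
  Material E: 507.8 g
  Stock F: 90.67 g
Total batch = 1338 g; LOI loss = 337.8 g; yield = 74.75%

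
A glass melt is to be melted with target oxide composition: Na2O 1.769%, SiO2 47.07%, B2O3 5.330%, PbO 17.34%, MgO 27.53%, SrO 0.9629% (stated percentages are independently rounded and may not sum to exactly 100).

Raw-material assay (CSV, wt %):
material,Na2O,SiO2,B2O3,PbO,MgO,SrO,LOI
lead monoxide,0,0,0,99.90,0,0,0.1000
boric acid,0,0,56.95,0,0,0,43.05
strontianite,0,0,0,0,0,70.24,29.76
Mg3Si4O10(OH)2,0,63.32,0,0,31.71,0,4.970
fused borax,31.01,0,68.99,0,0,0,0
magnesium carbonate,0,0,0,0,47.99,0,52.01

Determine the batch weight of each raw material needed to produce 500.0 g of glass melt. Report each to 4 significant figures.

Exact precision is carried through every step. Rounding to four significant figures applies to every mid-chain value as printed; every reported result undergoes a single rounding; all derived quantities, including ignition loss, the totals, the yield, the six compositions, glass mass, are rebuilt from the batch weights on 500.0 g of glass at exact precision exactly as printed in either problem or answer.
Oxide mass targets, per 500.0 g glass melt:
  Na2O: 1.769% × 500.0 = 8.845 g
  SiO2: 47.07% × 500.0 = 235.4 g
  B2O3: 5.330% × 500.0 = 26.65 g
  PbO: 17.34% × 500.0 = 86.70 g
  MgO: 27.53% × 500.0 = 137.6 g
  SrO: 0.9629% × 500.0 = 4.814 g
Checking each oxide sum given the weights on record, under the basis named above (sum by sum, the targets are met given rounding of the digits):
  Na2O: 28.52·0.3101 = 8.844 g (target 8.845 g)
  SiO2: 371.7·0.6332 = 235.4 g (target 235.4 g)
  B2O3: 12.24·0.5695 + 28.52·0.6899 = 26.65 g (target 26.65 g)
  PbO: 86.79·0.9990 = 86.70 g (target 86.70 g)
  MgO: 371.7·0.3171 + 41.24·0.4799 = 137.7 g (target 137.6 g)
  SrO: 6.854·0.7024 = 4.814 g (target 4.814 g)
Glass-mass bookkeeping: batch total minus LOI = 500.0 g (the targets, summed, come to 500.0 g; stated basis 500.0 g — gaps are rounding artifacts).
Total batch = Σ batch = 547.3 g; LOI removed, Σ of batch·LOI: 47.32 g; glass ÷ batch gives a yield of 91.35%.

Batch per 500.0 g glass melt:
  lead monoxide: 86.79 g
  boric acid: 12.24 g
  strontianite: 6.854 g
  Mg3Si4O10(OH)2: 371.7 g
  fused borax: 28.52 g
  magnesium carbonate: 41.24 g
Total batch = 547.3 g; LOI loss = 47.32 g; yield = 91.35%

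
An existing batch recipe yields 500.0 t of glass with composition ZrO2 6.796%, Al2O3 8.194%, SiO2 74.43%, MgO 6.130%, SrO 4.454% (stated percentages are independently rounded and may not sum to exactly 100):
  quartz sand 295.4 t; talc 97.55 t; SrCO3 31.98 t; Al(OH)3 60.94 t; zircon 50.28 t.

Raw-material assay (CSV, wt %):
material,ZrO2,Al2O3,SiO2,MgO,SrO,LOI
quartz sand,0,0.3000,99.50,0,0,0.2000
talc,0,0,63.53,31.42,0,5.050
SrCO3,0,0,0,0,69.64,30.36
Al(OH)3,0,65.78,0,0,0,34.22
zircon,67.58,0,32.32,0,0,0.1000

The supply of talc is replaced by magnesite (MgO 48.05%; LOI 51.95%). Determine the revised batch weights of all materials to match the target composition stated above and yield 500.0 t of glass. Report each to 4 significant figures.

Revised batch per 500.0 t glass:
  quartz sand: 357.7 t
  magnesite: 63.79 t
  SrCO3: 31.98 t
  Al(OH)3: 60.65 t
  zircon: 50.28 t
Total batch = 564.4 t; LOI loss = 64.37 t

Mid-chain values are displayed, rounded to 4 significant digits, in the printout. All arithmetic maintains full float precision from start to finish — each reported result sees exactly one rounding; all derived quantities, including totals, five oxide percentages, the yield, net glass mass, LOI, are re-derived starting from the weights on 500.0 t of glass at full precision as written in problem or answer.
Target oxide masses per 500.0 t glass:
  ZrO2: 6.796% × 500.0 = 33.98 t
  Al2O3: 8.194% × 500.0 = 40.97 t
  SiO2: 74.43% × 500.0 = 372.2 t
  MgO: 6.130% × 500.0 = 30.65 t
  SrO: 4.454% × 500.0 = 22.27 t
Per-oxide balance check applying the batch weights above, for the quoted basis mass (every target is met by its sum modulo rounding of the values):
  ZrO2: 50.28·0.6758 = 33.98 t (target 33.98 t)
  Al2O3: 357.7·0.003000 + 60.65·0.6578 = 40.97 t (target 40.97 t)
  SiO2: 357.7·0.9950 + 50.28·0.3232 = 372.2 t (target 372.2 t)
  MgO: 63.79·0.4805 = 30.65 t (target 30.65 t)
  SrO: 31.98·0.6964 = 22.27 t (target 22.27 t)
Glass-mass closure: total charge less LOI = 500.0 t (per-oxide target masses sum to 500.0 t; the stated basis being 500.0 t — a pure rounding effect).
Total batch = Σ batch = 564.4 t; LOI loss = Σ batch·LOI = 64.37 t; yield, glass over the total, = 88.60%.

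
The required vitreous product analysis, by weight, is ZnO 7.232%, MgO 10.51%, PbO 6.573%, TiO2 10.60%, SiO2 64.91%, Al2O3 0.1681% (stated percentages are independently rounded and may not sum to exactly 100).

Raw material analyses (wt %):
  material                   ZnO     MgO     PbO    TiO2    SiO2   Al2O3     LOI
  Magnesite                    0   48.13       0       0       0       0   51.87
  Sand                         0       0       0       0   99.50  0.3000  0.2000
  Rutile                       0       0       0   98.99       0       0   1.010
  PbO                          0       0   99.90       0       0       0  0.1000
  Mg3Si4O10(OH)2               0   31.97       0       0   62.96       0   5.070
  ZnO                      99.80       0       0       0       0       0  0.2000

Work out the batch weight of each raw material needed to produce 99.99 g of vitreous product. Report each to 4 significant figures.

Values along the way are displayed, rounded to four significant figures, on the page — the whole derivation maintains full float precision through every step — each reported number includes exactly one rounding. Derived quantities are rebuilt from the weighed amounts on 99.99 g of glass at exact precision (the yield, glass mass, totals, ignition loss, the six compositions) as set out in either problem or answer.
Target masses of each oxide per 99.99 g vitreous product:
  ZnO: 7.232% × 99.99 = 7.231 g
  MgO: 10.51% × 99.99 = 10.51 g
  PbO: 6.573% × 99.99 = 6.572 g
  TiO2: 10.60% × 99.99 = 10.60 g
  SiO2: 64.91% × 99.99 = 64.90 g
  Al2O3: 0.1681% × 99.99 = 0.1681 g
Verifying the oxide balance given the weights on record, at the basis given (sums match the target masses within answer rounding):
  ZnO: 7.246·0.9980 = 7.232 g (target 7.231 g)
  MgO: 12.17·0.4813 + 14.54·0.3197 = 10.51 g (target 10.51 g)
  PbO: 6.579·0.9990 = 6.572 g (target 6.572 g)
  TiO2: 10.71·0.9899 = 10.60 g (target 10.60 g)
  SiO2: 56.03·0.9950 + 14.54·0.6296 = 64.90 g (target 64.90 g)
  Al2O3: 56.03·0.003000 = 0.1681 g (target 0.1681 g)
Glass-mass bookkeeping: batch total minus LOI = 99.98 g (summing oxide targets gives 99.98 g; stated basis 99.99 g — rounding explains the deltas).
Batch grand total — Σ batch = 107.3 g; loss to ignition Σ batch·LOI = 7.291 g; as yield: glass ÷ batch → 93.20%.

Batch per 99.99 g vitreous product:
  Magnesite: 12.17 g
  Sand: 56.03 g
  Rutile: 10.71 g
  PbO: 6.579 g
  Mg3Si4O10(OH)2: 14.54 g
  ZnO: 7.246 g
Total batch = 107.3 g; LOI loss = 7.291 g; yield = 93.20%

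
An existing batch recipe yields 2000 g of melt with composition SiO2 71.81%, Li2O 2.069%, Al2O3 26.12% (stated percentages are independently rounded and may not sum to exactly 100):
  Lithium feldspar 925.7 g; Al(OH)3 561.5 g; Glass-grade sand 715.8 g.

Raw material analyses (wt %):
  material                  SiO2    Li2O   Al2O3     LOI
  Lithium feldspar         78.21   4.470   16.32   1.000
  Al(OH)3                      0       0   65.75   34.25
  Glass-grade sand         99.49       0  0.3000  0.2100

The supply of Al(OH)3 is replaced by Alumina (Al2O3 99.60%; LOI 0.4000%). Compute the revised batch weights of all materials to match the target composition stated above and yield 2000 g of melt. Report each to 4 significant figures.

Revised batch per 2000 g melt:
  Lithium feldspar: 925.7 g
  Alumina: 370.7 g
  Glass-grade sand: 715.8 g
Total batch = 2012 g; LOI loss = 12.24 g

In-progress results are rounded to 4 significant figures when quoted — the whole derivation carries exact precision in all steps; exactly one rounding goes into each reported figure; the derived quantities are carried in full precision (net glass mass, the yield, the three compositions, totals, LOI) using the weight values on 2000 g of glass as they appear in question or answer.
Target oxide masses per 2000 g melt:
  SiO2: 71.81% × 2000 = 1436 g
  Li2O: 2.069% × 2000 = 41.38 g
  Al2O3: 26.12% × 2000 = 522.4 g
Mass-balance tally per oxide with the batch weights as given, under the basis named above (sum by sum, the targets are met up to rounding of the answer):
  SiO2: 925.7·0.7821 + 715.8·0.9949 = 1436 g (target 1436 g)
  Li2O: 925.7·0.04470 = 41.38 g (target 41.38 g)
  Al2O3: 925.7·0.1632 + 370.7·0.9960 + 715.8·0.003000 = 522.4 g (target 522.4 g)
Glass-mass bookkeeping: total batch − LOI = 2000 g (per-oxide target masses sum to 2000 g; with the basis standing at 2000 g — any gap is answer rounding).
Total batch = Σ batch = 2012 g; the LOI term Σ batch·LOI equals 12.24 g; yield, glass over the total, = 99.39%.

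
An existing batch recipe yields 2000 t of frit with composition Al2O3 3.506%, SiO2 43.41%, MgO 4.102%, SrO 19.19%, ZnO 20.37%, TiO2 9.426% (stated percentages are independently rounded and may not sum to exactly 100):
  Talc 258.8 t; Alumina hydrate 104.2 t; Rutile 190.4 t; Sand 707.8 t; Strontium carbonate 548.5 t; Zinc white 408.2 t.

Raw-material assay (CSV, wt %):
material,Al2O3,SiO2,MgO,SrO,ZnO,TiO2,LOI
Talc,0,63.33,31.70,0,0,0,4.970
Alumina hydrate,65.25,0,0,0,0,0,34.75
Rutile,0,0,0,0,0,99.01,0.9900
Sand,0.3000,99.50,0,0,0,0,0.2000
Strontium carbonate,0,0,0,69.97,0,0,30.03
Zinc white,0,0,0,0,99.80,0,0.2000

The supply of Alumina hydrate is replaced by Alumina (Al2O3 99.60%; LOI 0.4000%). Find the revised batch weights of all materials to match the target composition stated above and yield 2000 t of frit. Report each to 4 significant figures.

Revised batch per 2000 t frit:
  Talc: 258.8 t
  Alumina: 68.27 t
  Rutile: 190.4 t
  Sand: 707.8 t
  Strontium carbonate: 548.5 t
  Zinc white: 408.2 t
Total batch = 2182 t; LOI loss = 182.0 t

Each numeric step maintains full precision at all times — in-progress results are shown (rounded to 4 significant digits) when written out; every reported figure is rounded once only — derived quantities are computed at exact precision (net glass mass, the yield, six oxide percentages, the totals, ignition loss) starting from the weights for 2000 t of glass, as they appear in question or answer.
The oxide mass targets at 2000 t frit:
  Al2O3: 3.506% × 2000 = 70.12 t
  SiO2: 43.41% × 2000 = 868.2 t
  MgO: 4.102% × 2000 = 82.04 t
  SrO: 19.19% × 2000 = 383.8 t
  ZnO: 20.37% × 2000 = 407.4 t
  TiO2: 9.426% × 2000 = 188.5 t
Mass-balance tally per oxide given the weights on record, against the basis in use (every target is met by its sum inside rounding margins):
  Al2O3: 68.27·0.9960 + 707.8·0.003000 = 70.12 t (target 70.12 t)
  SiO2: 258.8·0.6333 + 707.8·0.9950 = 868.2 t (target 868.2 t)
  MgO: 258.8·0.3170 = 82.04 t (target 82.04 t)
  SrO: 548.5·0.6997 = 383.8 t (target 383.8 t)
  ZnO: 408.2·0.9980 = 407.4 t (target 407.4 t)
  TiO2: 190.4·0.9901 = 188.5 t (target 188.5 t)
Mass balance on the glass: Σ batch − LOI loss = 2000 t (the Σ of target masses is 2000 t; the stated basis being 2000 t — differing by rounding only).
Adding the batch up: Σ batch = 2182 t; LOI loss = Σ batch·LOI = 182.0 t; as yield: glass ÷ batch → 91.66%.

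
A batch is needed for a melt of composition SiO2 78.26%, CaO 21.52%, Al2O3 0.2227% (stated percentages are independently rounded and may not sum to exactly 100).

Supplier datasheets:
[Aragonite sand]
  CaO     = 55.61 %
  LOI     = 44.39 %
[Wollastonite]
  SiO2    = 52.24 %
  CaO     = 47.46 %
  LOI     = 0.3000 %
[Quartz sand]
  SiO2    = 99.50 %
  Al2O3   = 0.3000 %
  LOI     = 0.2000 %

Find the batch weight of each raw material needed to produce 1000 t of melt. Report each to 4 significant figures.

Batch per 1000 t melt:
  Aragonite sand: 315.1 t
  Wollastonite: 84.19 t
  Quartz sand: 742.3 t
Total batch = 1142 t; LOI loss = 141.6 t; yield = 87.60%

All arithmetic keeps exact precision throughout. In-progress results appear, rounded to 4 significant figures, on the page — exactly one rounding lands on every reported figure. Derived quantities (LOI, the three compositions, net glass mass, totals, yield) are carried from the weighed amounts for 1000 t of glass at exact precision as written in either problem or answer.
Per-oxide target masses for 1000 t melt:
  SiO2: 78.26% × 1000 = 782.6 t
  CaO: 21.52% × 1000 = 215.2 t
  Al2O3: 0.2227% × 1000 = 2.227 t
Mass-balance tally per oxide using the reported weights, under the basis named above (sums match the target masses exact up to rounding of places):
  SiO2: 84.19·0.5224 + 742.3·0.9950 = 782.6 t (target 782.6 t)
  CaO: 315.1·0.5561 + 84.19·0.4746 = 215.2 t (target 215.2 t)
  Al2O3: 742.3·0.003000 = 2.227 t (target 2.227 t)
Glass-mass bookkeeping: whole batch net of LOI = 1000 t (oxide target masses add up to 1000 t; with the basis standing at 1000 t — differing by rounding only).
Adding the batch up: Σ batch = 1142 t; the LOI term Σ batch·LOI equals 141.6 t; the yield ratio, glass ÷ batch: 87.60%.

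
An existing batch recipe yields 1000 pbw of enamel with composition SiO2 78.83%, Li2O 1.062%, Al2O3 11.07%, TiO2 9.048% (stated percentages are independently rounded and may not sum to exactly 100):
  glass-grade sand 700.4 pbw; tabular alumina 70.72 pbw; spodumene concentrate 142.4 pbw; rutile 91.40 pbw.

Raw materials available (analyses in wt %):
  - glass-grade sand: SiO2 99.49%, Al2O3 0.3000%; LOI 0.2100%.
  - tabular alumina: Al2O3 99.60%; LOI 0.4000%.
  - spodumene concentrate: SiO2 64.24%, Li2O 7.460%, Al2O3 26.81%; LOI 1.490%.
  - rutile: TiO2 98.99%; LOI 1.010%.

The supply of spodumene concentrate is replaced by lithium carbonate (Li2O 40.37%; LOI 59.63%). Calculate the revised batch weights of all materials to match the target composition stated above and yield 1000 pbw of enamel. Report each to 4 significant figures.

Revised batch per 1000 pbw enamel:
  glass-grade sand: 792.3 pbw
  tabular alumina: 108.8 pbw
  lithium carbonate: 26.31 pbw
  rutile: 91.40 pbw
Total batch = 1019 pbw; LOI loss = 18.71 pbw

Working values are printed rounded off to 4 significant digits on the page; all internal work maintains full precision all the way through. Every reported result takes just one rounding. The derived quantities (the totals, LOI, net glass mass, four oxide percentages, the yield) are computed using the weight values for 1000 pbw of glass at full float precision, exactly as shown in the problem or the answer.
Per-oxide target masses for 1000 pbw enamel:
  SiO2: 78.83% × 1000 = 788.3 pbw
  Li2O: 1.062% × 1000 = 10.62 pbw
  Al2O3: 11.07% × 1000 = 110.7 pbw
  TiO2: 9.048% × 1000 = 90.48 pbw
Oxide-by-oxide audit from the weights as reported, at the basis given (every target is met by its sum inside rounding margins):
  SiO2: 792.3·0.9949 = 788.3 pbw (target 788.3 pbw)
  Li2O: 26.31·0.4037 = 10.62 pbw (target 10.62 pbw)
  Al2O3: 792.3·0.003000 + 108.8·0.9960 = 110.7 pbw (target 110.7 pbw)
  TiO2: 91.40·0.9899 = 90.48 pbw (target 90.48 pbw)
Glass mass check: batch Σ − ignition loss = 1000 pbw (oxide target masses add up to 1000 pbw; basis as stated: 1000 pbw — a pure rounding effect).
Batch grand total — Σ batch = 1019 pbw; LOI removed, Σ of batch·LOI: 18.71 pbw; the yield ratio, glass ÷ batch: 98.16%.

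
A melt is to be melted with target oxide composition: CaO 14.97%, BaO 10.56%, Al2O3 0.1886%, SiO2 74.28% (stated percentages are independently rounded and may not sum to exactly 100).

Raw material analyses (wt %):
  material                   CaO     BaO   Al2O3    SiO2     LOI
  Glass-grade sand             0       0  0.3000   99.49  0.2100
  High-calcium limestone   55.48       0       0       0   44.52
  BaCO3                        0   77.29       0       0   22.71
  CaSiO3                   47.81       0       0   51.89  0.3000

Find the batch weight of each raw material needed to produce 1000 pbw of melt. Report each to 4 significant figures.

Batch per 1000 pbw melt:
  Glass-grade sand: 628.7 pbw
  High-calcium limestone: 74.96 pbw
  BaCO3: 136.6 pbw
  CaSiO3: 226.1 pbw
Total batch = 1066 pbw; LOI loss = 66.39 pbw; yield = 93.77%

The whole derivation carries full float precision through every step — mid-chain values appear with 4-significant-digit rounding alongside each step. Each reported value is rounded just once; derived quantities, which include the yield, LOI, totals, four oxide percentages, net glass mass, are computed at full float precision, exactly as printed in question or answer, from the batch weights for 1000 pbw of glass.
Oxide mass targets, per 1000 pbw melt:
  CaO: 14.97% × 1000 = 149.7 pbw
  BaO: 10.56% × 1000 = 105.6 pbw
  Al2O3: 0.1886% × 1000 = 1.886 pbw
  SiO2: 74.28% × 1000 = 742.8 pbw
Mass-balance tally per oxide applying the batch weights above, for the quoted basis mass (each sum matches its target mass once rounding is allowed for):
  CaO: 74.96·0.5548 + 226.1·0.4781 = 149.7 pbw (target 149.7 pbw)
  BaO: 136.6·0.7729 = 105.6 pbw (target 105.6 pbw)
  Al2O3: 628.7·0.003000 = 1.886 pbw (target 1.886 pbw)
  SiO2: 628.7·0.9949 + 226.1·0.5189 = 742.8 pbw (target 742.8 pbw)
Glass-mass closure: total batch − LOI = 1000 pbw (the targets, summed, come to 1000 pbw; against the stated basis, 1000 pbw — rounding explains the deltas).
Adding the batch up: Σ batch = 1066 pbw; LOI loss = Σ batch·LOI = 66.39 pbw; yield: glass divided by total = 93.77%.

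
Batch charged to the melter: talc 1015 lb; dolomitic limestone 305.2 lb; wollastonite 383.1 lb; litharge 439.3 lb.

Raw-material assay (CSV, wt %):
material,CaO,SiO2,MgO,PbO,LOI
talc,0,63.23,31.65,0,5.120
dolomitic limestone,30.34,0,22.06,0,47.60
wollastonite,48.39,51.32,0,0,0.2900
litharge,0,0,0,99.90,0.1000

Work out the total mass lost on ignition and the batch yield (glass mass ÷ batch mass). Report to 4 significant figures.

LOI loss = 198.8 lb; glass = 1944 lb; yield = 90.72%

Rounding to 4 significant digits applies to every mid-chain value as printed; all arithmetic keeps full float precision all the way through. Every reported number takes exactly one rounding; the derived quantities, including the totals, the four compositions, LOI, glass mass, the yield, are re-derived using the weight values on 1944 lb of glass at exact precision exactly as shown in question or answer.
Each material's LOI contribution:
  talc: 1015 × 0.05120 = 51.97 lb
  dolomitic limestone: 305.2 × 0.4760 = 145.3 lb
  wollastonite: 383.1 × 0.002900 = 1.111 lb
  litharge: 439.3 × 0.001000 = 0.4393 lb
Total LOI = 198.8 lb
Glass = batch − LOI = 2143 − 198.8 = 1944 lb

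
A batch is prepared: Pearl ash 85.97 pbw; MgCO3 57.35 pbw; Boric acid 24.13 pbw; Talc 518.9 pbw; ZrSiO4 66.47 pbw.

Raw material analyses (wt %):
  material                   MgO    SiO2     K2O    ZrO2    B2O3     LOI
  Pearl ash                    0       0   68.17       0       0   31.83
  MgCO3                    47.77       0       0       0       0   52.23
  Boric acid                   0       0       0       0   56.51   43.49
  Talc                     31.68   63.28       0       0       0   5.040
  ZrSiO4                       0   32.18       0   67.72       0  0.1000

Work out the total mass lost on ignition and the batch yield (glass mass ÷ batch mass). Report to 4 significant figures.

Full precision is carried from first step to last — the intermediate values are printed rounded off to 4 significant digits on the page — each reported result is rounded once only — derived quantities are carried at full float precision (net glass mass, the five compositions, the totals, LOI, the yield) using the weight values per 658.8 pbw of glass precisely as stated by question or answer.
Per-material ignition loss:
  Pearl ash: 85.97 × 0.3183 = 27.36 pbw
  MgCO3: 57.35 × 0.5223 = 29.95 pbw
  Boric acid: 24.13 × 0.4349 = 10.49 pbw
  Talc: 518.9 × 0.05040 = 26.15 pbw
  ZrSiO4: 66.47 × 0.001000 = 0.06647 pbw
Total LOI = 94.03 pbw
Glass = batch − LOI = 752.8 − 94.03 = 658.8 pbw

LOI loss = 94.03 pbw; glass = 658.8 pbw; yield = 87.51%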